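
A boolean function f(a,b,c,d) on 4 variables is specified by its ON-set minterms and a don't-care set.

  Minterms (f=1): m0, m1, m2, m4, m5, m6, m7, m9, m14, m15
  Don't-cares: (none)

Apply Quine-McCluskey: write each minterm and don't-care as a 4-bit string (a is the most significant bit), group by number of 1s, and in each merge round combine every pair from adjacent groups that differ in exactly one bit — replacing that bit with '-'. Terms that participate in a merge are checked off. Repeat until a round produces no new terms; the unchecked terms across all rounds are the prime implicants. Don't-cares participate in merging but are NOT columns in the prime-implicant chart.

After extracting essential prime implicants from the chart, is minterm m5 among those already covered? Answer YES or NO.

size-2^0 implicants → 0000(✓)  0001(✓)  0010(✓)  0100(✓)  0101(✓)  0110(✓)  0111(✓)  1001(✓)  1110(✓)  1111(✓)
size-2^1 implicants → -001  -110(✓)  -111(✓)  0-00(✓)  0-01(✓)  0-10(✓)  00-0(✓)  000-(✓)  01-0(✓)  01-1(✓)  010-(✓)  011-(✓)  111-(✓)
size-2^2 implicants → -11-  0--0  0-0-  01--
Unchecked terms (primes): -001, -11-, 0--0, 0-0-, 01--
Minterm coverage:
  m0 ⊆ 0--0,0-0-
  m1 ⊆ -001,0-0-
  m2 ⊆ 0--0 [E]
  m4 ⊆ 0--0,0-0-,01--
  m5 ⊆ 0-0-,01--
  m6 ⊆ -11-,0--0,01--
  m7 ⊆ -11-,01--
  m9 ⊆ -001 [E]
  m14 ⊆ -11- [E]
  m15 ⊆ -11- [E]
E = {-001, -11-, 0--0}

NO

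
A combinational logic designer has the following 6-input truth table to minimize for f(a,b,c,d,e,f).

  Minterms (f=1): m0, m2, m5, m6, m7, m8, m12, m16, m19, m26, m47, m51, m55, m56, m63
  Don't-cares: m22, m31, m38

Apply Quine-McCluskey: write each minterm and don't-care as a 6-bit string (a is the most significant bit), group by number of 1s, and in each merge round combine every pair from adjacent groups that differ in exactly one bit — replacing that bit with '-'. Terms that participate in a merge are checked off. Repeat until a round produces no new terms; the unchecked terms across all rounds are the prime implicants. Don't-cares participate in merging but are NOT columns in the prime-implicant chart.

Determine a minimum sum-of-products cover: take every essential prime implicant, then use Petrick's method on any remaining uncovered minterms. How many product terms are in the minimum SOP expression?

9

[col 0] 000000*, 000010*, 000101*, 000110*, 000111*, 001000*, 001100*, 010000*, 010011*, 010110*, 011010, 011111*, 100110*, 101111*, 110011*, 110111*, 111000, 111111*
[col 1] -00110, -10011, -11111, 0-0000, 0-0110, 00-000, 000-10, 0000-0, 0001-1, 00011-, 001-00, 1-1111, 11-111, 110-11
Prime implicants: -00110, -10011, -11111, 0-0000, 0-0110, 00-000, 000-10, 0000-0, 0001-1, 00011-, 001-00, 011010, 1-1111, 11-111, 110-11, 111000
PI chart (minterm → PIs covering it):
  0 | 0-0000,00-000,0000-0
  2 | 000-10,0000-0
  5 | 0001-1  (sole → essential)
  6 | -00110,0-0110,000-10,00011-
  7 | 0001-1,00011-
  8 | 00-000,001-00
  12 | 001-00  (sole → essential)
  16 | 0-0000  (sole → essential)
  19 | -10011  (sole → essential)
  26 | 011010  (sole → essential)
  47 | 1-1111  (sole → essential)
  51 | -10011,110-11
  55 | 11-111,110-11
  56 | 111000  (sole → essential)
  63 | -11111,1-1111,11-111
Essential prime implicants: -10011, 0-0000, 0001-1, 001-00, 011010, 1-1111, 111000
Petrick residual → 000-10, 11-111
Minimum SOP uses 9 PIs: bc'd'ef + a'c'd'e'f' + a'b'c'ef' + a'b'c'df + a'b'ce'f' + a'bcd'ef' + acdef + abdef + abcd'e'f'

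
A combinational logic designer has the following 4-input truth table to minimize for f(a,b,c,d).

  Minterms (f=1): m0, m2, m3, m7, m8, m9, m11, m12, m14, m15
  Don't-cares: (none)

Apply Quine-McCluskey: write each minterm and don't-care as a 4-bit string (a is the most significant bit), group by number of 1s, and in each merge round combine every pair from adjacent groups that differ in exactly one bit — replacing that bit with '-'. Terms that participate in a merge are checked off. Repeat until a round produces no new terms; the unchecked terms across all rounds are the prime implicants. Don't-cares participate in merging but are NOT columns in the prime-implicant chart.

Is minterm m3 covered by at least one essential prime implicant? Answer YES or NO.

YES

Round 0: 0000✓ 0010✓ 0011✓ 0111✓ 1000✓ 1001✓ 1011✓ 1100✓ 1110✓ 1111✓
Round 1: -000 -011✓ -111✓ 0-11✓ 00-0 001- 1-00 1-11✓ 10-1 100- 11-0 111-
Round 2: --11
PIs = {--11, -000, 00-0, 001-, 1-00, 10-1, 100-, 11-0, 111-}
Coverage chart:
  m0: -000,00-0
  m2: 00-0,001-
  m3: --11,001-
  m7: --11 ←essential
  m8: -000,1-00,100-
  m9: 10-1,100-
  m11: --11,10-1
  m12: 1-00,11-0
  m14: 11-0,111-
  m15: --11,111-
Essential: --11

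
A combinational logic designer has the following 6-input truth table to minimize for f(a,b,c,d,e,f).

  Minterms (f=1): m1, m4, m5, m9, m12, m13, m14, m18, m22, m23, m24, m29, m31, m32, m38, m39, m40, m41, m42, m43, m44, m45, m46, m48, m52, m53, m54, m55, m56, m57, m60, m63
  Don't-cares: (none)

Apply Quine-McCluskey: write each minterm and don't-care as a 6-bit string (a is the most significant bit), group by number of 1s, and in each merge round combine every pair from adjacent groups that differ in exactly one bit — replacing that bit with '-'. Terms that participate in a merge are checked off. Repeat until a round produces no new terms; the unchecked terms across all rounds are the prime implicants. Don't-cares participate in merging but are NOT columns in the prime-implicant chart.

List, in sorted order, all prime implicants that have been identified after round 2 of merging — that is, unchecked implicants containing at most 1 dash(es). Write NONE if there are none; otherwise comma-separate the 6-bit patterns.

Round 0: 000001✓ 000100✓ 000101✓ 001001✓ 001100✓ 001101✓ 001110✓ 010010✓ 010110✓ 010111✓ 011000✓ 011101✓ 011111✓ 100000✓ 100110✓ 100111✓ 101000✓ 101001✓ 101010✓ 101011✓ 101100✓ 101101✓ 101110✓ 110000✓ 110100✓ 110101✓ 110110✓ 110111✓ 111000✓ 111001✓ 111100✓ 111111✓
Round 1: -01001✓ -01100✓ -01101✓ -01110✓ -10110✓ -10111✓ -11000 -11111✓ 0-1101 00-001✓ 00-100✓ 00-101✓ 000-01✓ 00010-✓ 001-01✓ 0011-0✓ 00110-✓ 01-111✓ 010-10 01011-✓ 0111-1 1-0000✓ 1-0110✓ 1-0111✓ 1-1000✓ 1-1001✓ 1-1100✓ 10-000✓ 10-110 10011-✓ 101-00✓ 101-01✓ 101-10✓ 1010-0✓ 1010-1✓ 10100-✓ 10101-✓ 1011-0✓ 10110-✓ 11-000✓ 11-100✓ 11-111✓ 110-00✓ 1101-0✓ 1101-1✓ 11010-✓ 11011-✓ 111-00✓ 11100-✓
Round 2: -01-01 -011-0 -0110- -1-111 -1011- 00--01 00-10- 1--000 1-011- 1-1-00 1-100- 101--0 101-0- 1010-- 11--00 1101--
PIs = {-01-01, -011-0, -0110-, -1-111, -1011-, -11000, 0-1101, 00--01, 00-10-, 010-10, 0111-1, 1--000, 1-011-, 1-1-00, 1-100-, 10-110, 101--0, 101-0-, 1010--, 11--00, 1101--}

-11000, 0-1101, 010-10, 0111-1, 10-110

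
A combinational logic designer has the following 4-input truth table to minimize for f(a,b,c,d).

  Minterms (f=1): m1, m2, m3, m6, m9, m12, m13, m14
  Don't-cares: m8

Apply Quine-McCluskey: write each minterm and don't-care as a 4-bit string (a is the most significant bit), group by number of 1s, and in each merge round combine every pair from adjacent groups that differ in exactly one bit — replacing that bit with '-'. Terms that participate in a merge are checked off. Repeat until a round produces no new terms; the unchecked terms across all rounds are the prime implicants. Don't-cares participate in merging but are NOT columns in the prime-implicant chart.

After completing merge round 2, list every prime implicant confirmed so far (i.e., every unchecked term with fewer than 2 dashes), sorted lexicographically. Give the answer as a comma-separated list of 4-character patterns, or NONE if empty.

-001, -110, 0-10, 00-1, 001-, 11-0

size-2^0 implicants → 0001(✓)  0010(✓)  0011(✓)  0110(✓)  1000(✓)  1001(✓)  1100(✓)  1101(✓)  1110(✓)
size-2^1 implicants → -001  -110  0-10  00-1  001-  1-00(✓)  1-01(✓)  100-(✓)  11-0  110-(✓)
size-2^2 implicants → 1-0-
Unchecked terms (primes): -001, -110, 0-10, 00-1, 001-, 1-0-, 11-0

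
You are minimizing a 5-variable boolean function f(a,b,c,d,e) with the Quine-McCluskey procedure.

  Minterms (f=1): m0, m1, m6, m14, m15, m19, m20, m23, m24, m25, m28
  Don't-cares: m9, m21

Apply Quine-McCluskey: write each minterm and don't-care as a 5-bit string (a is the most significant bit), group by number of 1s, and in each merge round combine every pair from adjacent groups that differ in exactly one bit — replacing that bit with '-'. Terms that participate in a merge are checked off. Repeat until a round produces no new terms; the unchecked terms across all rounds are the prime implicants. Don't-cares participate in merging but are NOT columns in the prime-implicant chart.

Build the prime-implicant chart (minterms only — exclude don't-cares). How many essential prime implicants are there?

4

[col 0] 00000*, 00001*, 00110*, 01001*, 01110*, 01111*, 10011*, 10100*, 10101*, 10111*, 11000*, 11001*, 11100*
[col 1] -1001, 0-001, 0-110, 0000-, 0111-, 1-100, 10-11, 101-1, 1010-, 11-00, 1100-
Prime implicants: -1001, 0-001, 0-110, 0000-, 0111-, 1-100, 10-11, 101-1, 1010-, 11-00, 1100-
PI chart (minterm → PIs covering it):
  0 | 0000-  (sole → essential)
  1 | 0-001,0000-
  6 | 0-110  (sole → essential)
  14 | 0-110,0111-
  15 | 0111-  (sole → essential)
  19 | 10-11  (sole → essential)
  20 | 1-100,1010-
  23 | 10-11,101-1
  24 | 11-00,1100-
  25 | -1001,1100-
  28 | 1-100,11-00
Essential prime implicants: 0-110, 0000-, 0111-, 10-11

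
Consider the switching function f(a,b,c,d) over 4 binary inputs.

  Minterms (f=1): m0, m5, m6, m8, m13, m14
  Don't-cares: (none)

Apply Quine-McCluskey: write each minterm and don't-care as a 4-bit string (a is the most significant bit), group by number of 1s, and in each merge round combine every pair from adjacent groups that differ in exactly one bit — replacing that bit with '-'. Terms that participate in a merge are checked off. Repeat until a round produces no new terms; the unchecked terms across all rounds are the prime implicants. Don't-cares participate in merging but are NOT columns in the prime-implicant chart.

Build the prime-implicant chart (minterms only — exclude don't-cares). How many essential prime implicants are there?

Round 0: 0000✓ 0101✓ 0110✓ 1000✓ 1101✓ 1110✓
Round 1: -000 -101 -110
PIs = {-000, -101, -110}
Coverage chart:
  m0: -000 ←essential
  m5: -101 ←essential
  m6: -110 ←essential
  m8: -000 ←essential
  m13: -101 ←essential
  m14: -110 ←essential
Essential: -000, -101, -110

3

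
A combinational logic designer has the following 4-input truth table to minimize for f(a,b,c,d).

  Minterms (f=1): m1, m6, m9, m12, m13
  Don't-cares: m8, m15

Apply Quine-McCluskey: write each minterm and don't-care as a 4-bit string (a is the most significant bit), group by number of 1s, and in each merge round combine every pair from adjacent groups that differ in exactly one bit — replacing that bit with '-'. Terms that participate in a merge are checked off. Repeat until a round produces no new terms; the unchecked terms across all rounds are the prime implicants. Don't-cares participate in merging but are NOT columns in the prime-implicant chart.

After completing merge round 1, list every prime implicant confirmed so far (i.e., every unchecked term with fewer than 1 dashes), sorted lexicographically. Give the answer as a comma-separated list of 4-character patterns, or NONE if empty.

0110

Round 0: 0001✓ 0110 1000✓ 1001✓ 1100✓ 1101✓ 1111✓
Round 1: -001 1-00✓ 1-01✓ 100-✓ 11-1 110-✓
Round 2: 1-0-
PIs = {-001, 0110, 1-0-, 11-1}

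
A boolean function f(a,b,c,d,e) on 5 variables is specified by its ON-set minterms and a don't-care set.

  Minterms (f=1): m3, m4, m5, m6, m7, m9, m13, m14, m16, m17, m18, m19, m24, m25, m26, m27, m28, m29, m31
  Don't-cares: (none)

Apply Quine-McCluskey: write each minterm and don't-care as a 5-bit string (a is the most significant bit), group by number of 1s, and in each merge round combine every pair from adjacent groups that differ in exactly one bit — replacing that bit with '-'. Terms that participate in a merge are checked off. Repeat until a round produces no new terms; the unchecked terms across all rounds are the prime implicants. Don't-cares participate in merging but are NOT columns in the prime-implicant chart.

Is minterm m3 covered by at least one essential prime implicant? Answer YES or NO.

NO

[col 0] 00011*, 00100*, 00101*, 00110*, 00111*, 01001*, 01101*, 01110*, 10000*, 10001*, 10010*, 10011*, 11000*, 11001*, 11010*, 11011*, 11100*, 11101*, 11111*
[col 1] -0011, -1001*, -1101*, 0-101, 0-110, 00-11, 001-0*, 001-1*, 0010-*, 0011-*, 01-01*, 1-000*, 1-001*, 1-010*, 1-011*, 100-0*, 100-1*, 1000-*, 1001-*, 11-00*, 11-01*, 11-11*, 110-0*, 110-1*, 1100-*, 1101-*, 111-1*, 1110-*
[col 2] -1-01, 001--, 1-0-0*, 1-0-1*, 1-00-*, 1-01-*, 100--*, 11--1, 11-0-, 110--*
[col 3] 1-0--
Prime implicants: -0011, -1-01, 0-101, 0-110, 00-11, 001--, 1-0--, 11--1, 11-0-
PI chart (minterm → PIs covering it):
  3 | -0011,00-11
  4 | 001--  (sole → essential)
  5 | 0-101,001--
  6 | 0-110,001--
  7 | 00-11,001--
  9 | -1-01  (sole → essential)
  13 | -1-01,0-101
  14 | 0-110  (sole → essential)
  16 | 1-0--  (sole → essential)
  17 | 1-0--  (sole → essential)
  18 | 1-0--  (sole → essential)
  19 | -0011,1-0--
  24 | 1-0--,11-0-
  25 | -1-01,1-0--,11--1,11-0-
  26 | 1-0--  (sole → essential)
  27 | 1-0--,11--1
  28 | 11-0-  (sole → essential)
  29 | -1-01,11--1,11-0-
  31 | 11--1  (sole → essential)
Essential prime implicants: -1-01, 0-110, 001--, 1-0--, 11--1, 11-0-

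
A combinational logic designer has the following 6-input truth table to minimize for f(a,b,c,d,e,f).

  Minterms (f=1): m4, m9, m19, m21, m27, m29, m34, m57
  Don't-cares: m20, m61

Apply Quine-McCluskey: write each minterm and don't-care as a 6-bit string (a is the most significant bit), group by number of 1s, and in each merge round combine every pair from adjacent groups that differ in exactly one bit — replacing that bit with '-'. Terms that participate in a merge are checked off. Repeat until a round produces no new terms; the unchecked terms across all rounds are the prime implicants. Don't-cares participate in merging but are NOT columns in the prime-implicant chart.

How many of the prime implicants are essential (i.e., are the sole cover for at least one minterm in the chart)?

5

size-2^0 implicants → 000100(✓)  001001  010011(✓)  010100(✓)  010101(✓)  011011(✓)  011101(✓)  100010  111001(✓)  111101(✓)
size-2^1 implicants → -11101  0-0100  01-011  01-101  01010-  111-01
Unchecked terms (primes): -11101, 0-0100, 001001, 01-011, 01-101, 01010-, 100010, 111-01
Minterm coverage:
  m4 ⊆ 0-0100 [E]
  m9 ⊆ 001001 [E]
  m19 ⊆ 01-011 [E]
  m21 ⊆ 01-101,01010-
  m27 ⊆ 01-011 [E]
  m29 ⊆ -11101,01-101
  m34 ⊆ 100010 [E]
  m57 ⊆ 111-01 [E]
E = {0-0100, 001001, 01-011, 100010, 111-01}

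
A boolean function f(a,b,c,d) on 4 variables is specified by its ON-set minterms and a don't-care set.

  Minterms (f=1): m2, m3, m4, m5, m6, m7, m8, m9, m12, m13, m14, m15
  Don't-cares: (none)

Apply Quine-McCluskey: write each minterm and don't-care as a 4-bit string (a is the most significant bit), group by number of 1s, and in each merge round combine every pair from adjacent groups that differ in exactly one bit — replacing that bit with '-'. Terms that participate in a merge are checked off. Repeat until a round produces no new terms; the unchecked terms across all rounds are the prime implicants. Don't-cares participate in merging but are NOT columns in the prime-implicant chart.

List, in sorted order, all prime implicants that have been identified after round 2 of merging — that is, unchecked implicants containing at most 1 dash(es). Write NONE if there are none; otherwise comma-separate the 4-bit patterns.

NONE

Round 0: 0010✓ 0011✓ 0100✓ 0101✓ 0110✓ 0111✓ 1000✓ 1001✓ 1100✓ 1101✓ 1110✓ 1111✓
Round 1: -100✓ -101✓ -110✓ -111✓ 0-10✓ 0-11✓ 001-✓ 01-0✓ 01-1✓ 010-✓ 011-✓ 1-00✓ 1-01✓ 100-✓ 11-0✓ 11-1✓ 110-✓ 111-✓
Round 2: -1-0✓ -1-1✓ -10-✓ -11-✓ 0-1- 01--✓ 1-0- 11--✓
Round 3: -1--
PIs = {-1--, 0-1-, 1-0-}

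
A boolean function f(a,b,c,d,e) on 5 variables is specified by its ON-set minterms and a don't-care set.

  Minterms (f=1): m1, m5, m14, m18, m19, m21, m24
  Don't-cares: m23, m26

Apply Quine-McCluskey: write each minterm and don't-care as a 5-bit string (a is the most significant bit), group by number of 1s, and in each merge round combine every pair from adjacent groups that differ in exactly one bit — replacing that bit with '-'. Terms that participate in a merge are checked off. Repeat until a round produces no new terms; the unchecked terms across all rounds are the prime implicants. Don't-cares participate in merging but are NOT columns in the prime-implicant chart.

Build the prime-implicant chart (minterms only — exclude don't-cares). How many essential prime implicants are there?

3

[col 0] 00001*, 00101*, 01110, 10010*, 10011*, 10101*, 10111*, 11000*, 11010*
[col 1] -0101, 00-01, 1-010, 10-11, 1001-, 101-1, 110-0
Prime implicants: -0101, 00-01, 01110, 1-010, 10-11, 1001-, 101-1, 110-0
PI chart (minterm → PIs covering it):
  1 | 00-01  (sole → essential)
  5 | -0101,00-01
  14 | 01110  (sole → essential)
  18 | 1-010,1001-
  19 | 10-11,1001-
  21 | -0101,101-1
  24 | 110-0  (sole → essential)
Essential prime implicants: 00-01, 01110, 110-0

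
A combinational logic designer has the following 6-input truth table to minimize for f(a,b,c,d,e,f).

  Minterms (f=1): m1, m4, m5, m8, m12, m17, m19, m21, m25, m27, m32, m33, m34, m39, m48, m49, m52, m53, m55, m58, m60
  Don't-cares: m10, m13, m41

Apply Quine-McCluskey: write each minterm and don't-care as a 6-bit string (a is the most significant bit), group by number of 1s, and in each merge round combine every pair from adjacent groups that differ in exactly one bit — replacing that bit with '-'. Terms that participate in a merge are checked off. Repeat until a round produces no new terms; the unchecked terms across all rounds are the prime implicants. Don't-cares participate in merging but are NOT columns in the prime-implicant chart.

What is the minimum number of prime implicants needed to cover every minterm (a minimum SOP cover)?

10

size-2^0 implicants → 000001(✓)  000100(✓)  000101(✓)  001000(✓)  001010(✓)  001100(✓)  001101(✓)  010001(✓)  010011(✓)  010101(✓)  011001(✓)  011011(✓)  100000(✓)  100001(✓)  100010(✓)  100111(✓)  101001(✓)  110000(✓)  110001(✓)  110100(✓)  110101(✓)  110111(✓)  111010  111100(✓)
size-2^1 implicants → -00001(✓)  -10001(✓)  -10101(✓)  0-0001(✓)  0-0101(✓)  00-100(✓)  00-101(✓)  000-01(✓)  00010-(✓)  001-00  0010-0  00110-(✓)  01-001(✓)  01-011(✓)  010-01(✓)  0100-1(✓)  0110-1(✓)  1-0000(✓)  1-0001(✓)  1-0111  10-001  1000-0  10000-(✓)  11-100  110-00(✓)  110-01(✓)  11000-(✓)  1101-1  11010-(✓)
size-2^2 implicants → --0001  -10-01  0-0-01  00-10-  01-0-1  1-000-  110-0-
Unchecked terms (primes): --0001, -10-01, 0-0-01, 00-10-, 001-00, 0010-0, 01-0-1, 1-000-, 1-0111, 10-001, 1000-0, 11-100, 110-0-, 1101-1, 111010
Minterm coverage:
  m1 ⊆ --0001,0-0-01
  m4 ⊆ 00-10- [E]
  m5 ⊆ 0-0-01,00-10-
  m8 ⊆ 001-00,0010-0
  m12 ⊆ 00-10-,001-00
  m17 ⊆ --0001,-10-01,0-0-01,01-0-1
  m19 ⊆ 01-0-1 [E]
  m21 ⊆ -10-01,0-0-01
  m25 ⊆ 01-0-1 [E]
  m27 ⊆ 01-0-1 [E]
  m32 ⊆ 1-000-,1000-0
  m33 ⊆ --0001,1-000-,10-001
  m34 ⊆ 1000-0 [E]
  m39 ⊆ 1-0111 [E]
  m48 ⊆ 1-000-,110-0-
  m49 ⊆ --0001,-10-01,1-000-,110-0-
  m52 ⊆ 11-100,110-0-
  m53 ⊆ -10-01,110-0-,1101-1
  m55 ⊆ 1-0111,1101-1
  m58 ⊆ 111010 [E]
  m60 ⊆ 11-100 [E]
E = {00-10-, 01-0-1, 1-0111, 1000-0, 11-100, 111010}
Petrick residual → --0001, -10-01, 001-00, 1-000-
Cover = c'd'e'f + bc'e'f + a'b'de' + a'b'ce'f' + a'bd'f + ac'd'e' + ac'def + ab'c'd'f' + abde'f' + abcd'ef'  |cover|=10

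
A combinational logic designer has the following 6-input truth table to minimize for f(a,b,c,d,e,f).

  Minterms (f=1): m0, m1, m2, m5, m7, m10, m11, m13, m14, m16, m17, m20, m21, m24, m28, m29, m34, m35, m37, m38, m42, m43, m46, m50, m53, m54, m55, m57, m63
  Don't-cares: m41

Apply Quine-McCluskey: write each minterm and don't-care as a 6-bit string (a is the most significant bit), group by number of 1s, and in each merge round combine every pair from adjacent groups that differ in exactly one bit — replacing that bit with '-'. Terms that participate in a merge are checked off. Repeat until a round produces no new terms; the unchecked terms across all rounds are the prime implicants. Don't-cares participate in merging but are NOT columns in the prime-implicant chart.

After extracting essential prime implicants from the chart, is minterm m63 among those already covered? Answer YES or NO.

YES

size-2^0 implicants → 000000(✓)  000001(✓)  000010(✓)  000101(✓)  000111(✓)  001010(✓)  001011(✓)  001101(✓)  001110(✓)  010000(✓)  010001(✓)  010100(✓)  010101(✓)  011000(✓)  011100(✓)  011101(✓)  100010(✓)  100011(✓)  100101(✓)  100110(✓)  101001(✓)  101010(✓)  101011(✓)  101110(✓)  110010(✓)  110101(✓)  110110(✓)  110111(✓)  111001(✓)  111111(✓)
size-2^1 implicants → -00010(✓)  -00101(✓)  -01010(✓)  -01011(✓)  -01110(✓)  -10101(✓)  0-0000(✓)  0-0001(✓)  0-0101(✓)  0-1101(✓)  00-010(✓)  00-101(✓)  000-01(✓)  0000-0  00000-(✓)  0001-1  001-10(✓)  00101-(✓)  01-000(✓)  01-100(✓)  01-101(✓)  010-00(✓)  010-01(✓)  01000-(✓)  01010-(✓)  011-00(✓)  01110-(✓)  1-0010(✓)  1-0101(✓)  1-0110(✓)  1-1001  10-010(✓)  10-011(✓)  10-110(✓)  100-10(✓)  10001-(✓)  101-10(✓)  1010-1  10101-(✓)  11-111  110-10(✓)  1101-1  11011-
size-2^2 implicants → --0101  -0-010  -01-10  -0101-  0--101  0-0-01  0-000-  01--00  01-10-  010-0-  1-0-10  10--10  10-01-
Unchecked terms (primes): --0101, -0-010, -01-10, -0101-, 0--101, 0-0-01, 0-000-, 0000-0, 0001-1, 01--00, 01-10-, 010-0-, 1-0-10, 1-1001, 10--10, 10-01-, 1010-1, 11-111, 1101-1, 11011-
Minterm coverage:
  m0 ⊆ 0-000-,0000-0
  m1 ⊆ 0-0-01,0-000-
  m2 ⊆ -0-010,0000-0
  m5 ⊆ --0101,0--101,0-0-01,0001-1
  m7 ⊆ 0001-1 [E]
  m10 ⊆ -0-010,-01-10,-0101-
  m11 ⊆ -0101- [E]
  m13 ⊆ 0--101 [E]
  m14 ⊆ -01-10 [E]
  m16 ⊆ 0-000-,01--00,010-0-
  m17 ⊆ 0-0-01,0-000-,010-0-
  m20 ⊆ 01--00,01-10-,010-0-
  m21 ⊆ --0101,0--101,0-0-01,01-10-,010-0-
  m24 ⊆ 01--00 [E]
  m28 ⊆ 01--00,01-10-
  m29 ⊆ 0--101,01-10-
  m34 ⊆ -0-010,1-0-10,10--10,10-01-
  m35 ⊆ 10-01- [E]
  m37 ⊆ --0101 [E]
  m38 ⊆ 1-0-10,10--10
  m42 ⊆ -0-010,-01-10,-0101-,10--10,10-01-
  m43 ⊆ -0101-,10-01-,1010-1
  m46 ⊆ -01-10,10--10
  m50 ⊆ 1-0-10 [E]
  m53 ⊆ --0101,1101-1
  m54 ⊆ 1-0-10,11011-
  m55 ⊆ 11-111,1101-1,11011-
  m57 ⊆ 1-1001 [E]
  m63 ⊆ 11-111 [E]
E = {--0101, -01-10, -0101-, 0--101, 0001-1, 01--00, 1-0-10, 1-1001, 10-01-, 11-111}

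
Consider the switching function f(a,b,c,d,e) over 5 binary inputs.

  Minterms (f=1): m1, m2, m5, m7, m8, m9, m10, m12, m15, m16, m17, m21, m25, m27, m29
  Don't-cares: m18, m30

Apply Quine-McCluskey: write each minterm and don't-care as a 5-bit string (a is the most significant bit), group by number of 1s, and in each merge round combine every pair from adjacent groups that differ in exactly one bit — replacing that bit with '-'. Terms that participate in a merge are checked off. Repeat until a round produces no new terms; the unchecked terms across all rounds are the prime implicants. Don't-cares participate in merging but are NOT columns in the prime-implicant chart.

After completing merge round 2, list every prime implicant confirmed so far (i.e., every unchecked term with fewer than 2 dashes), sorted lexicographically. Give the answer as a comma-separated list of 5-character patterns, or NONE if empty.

-0010, 0-010, 0-111, 001-1, 01-00, 010-0, 0100-, 100-0, 1000-, 110-1, 11110

size-2^0 implicants → 00001(✓)  00010(✓)  00101(✓)  00111(✓)  01000(✓)  01001(✓)  01010(✓)  01100(✓)  01111(✓)  10000(✓)  10001(✓)  10010(✓)  10101(✓)  11001(✓)  11011(✓)  11101(✓)  11110
size-2^1 implicants → -0001(✓)  -0010  -0101(✓)  -1001(✓)  0-001(✓)  0-010  0-111  00-01(✓)  001-1  01-00  010-0  0100-  1-001(✓)  1-101(✓)  10-01(✓)  100-0  1000-  11-01(✓)  110-1
size-2^2 implicants → --001  -0-01  1--01
Unchecked terms (primes): --001, -0-01, -0010, 0-010, 0-111, 001-1, 01-00, 010-0, 0100-, 1--01, 100-0, 1000-, 110-1, 11110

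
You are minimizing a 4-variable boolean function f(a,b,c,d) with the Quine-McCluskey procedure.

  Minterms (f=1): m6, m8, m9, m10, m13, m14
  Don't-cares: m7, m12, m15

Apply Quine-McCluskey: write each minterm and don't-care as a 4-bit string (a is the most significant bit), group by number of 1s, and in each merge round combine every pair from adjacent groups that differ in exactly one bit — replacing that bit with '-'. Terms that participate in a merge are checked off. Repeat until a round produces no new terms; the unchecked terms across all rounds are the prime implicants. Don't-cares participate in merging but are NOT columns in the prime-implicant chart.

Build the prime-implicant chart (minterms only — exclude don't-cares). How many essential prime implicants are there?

3

Round 0: 0110✓ 0111✓ 1000✓ 1001✓ 1010✓ 1100✓ 1101✓ 1110✓ 1111✓
Round 1: -110✓ -111✓ 011-✓ 1-00✓ 1-01✓ 1-10✓ 10-0✓ 100-✓ 11-0✓ 11-1✓ 110-✓ 111-✓
Round 2: -11- 1--0 1-0- 11--
PIs = {-11-, 1--0, 1-0-, 11--}
Coverage chart:
  m6: -11- ←essential
  m8: 1--0,1-0-
  m9: 1-0- ←essential
  m10: 1--0 ←essential
  m13: 1-0-,11--
  m14: -11-,1--0,11--
Essential: -11-, 1--0, 1-0-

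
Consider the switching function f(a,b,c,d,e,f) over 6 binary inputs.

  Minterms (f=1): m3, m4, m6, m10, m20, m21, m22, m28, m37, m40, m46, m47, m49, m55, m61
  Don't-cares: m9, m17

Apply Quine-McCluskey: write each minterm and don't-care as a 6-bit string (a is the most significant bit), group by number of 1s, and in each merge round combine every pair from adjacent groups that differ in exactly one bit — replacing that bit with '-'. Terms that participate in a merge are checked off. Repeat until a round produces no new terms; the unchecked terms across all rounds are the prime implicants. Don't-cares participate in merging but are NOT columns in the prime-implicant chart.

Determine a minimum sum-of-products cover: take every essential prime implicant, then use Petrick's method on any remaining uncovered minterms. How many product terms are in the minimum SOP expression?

Round 0: 000011 000100✓ 000110✓ 001001 001010 010001✓ 010100✓ 010101✓ 010110✓ 011100✓ 100101 101000 101110✓ 101111✓ 110001✓ 110111 111101
Round 1: -10001 0-0100✓ 0-0110✓ 0001-0✓ 01-100 010-01 0101-0✓ 01010- 10111-
Round 2: 0-01-0
PIs = {-10001, 0-01-0, 000011, 001001, 001010, 01-100, 010-01, 01010-, 100101, 101000, 10111-, 110111, 111101}
Coverage chart:
  m3: 000011 ←essential
  m4: 0-01-0 ←essential
  m6: 0-01-0 ←essential
  m10: 001010 ←essential
  m20: 0-01-0,01-100,01010-
  m21: 010-01,01010-
  m22: 0-01-0 ←essential
  m28: 01-100 ←essential
  m37: 100101 ←essential
  m40: 101000 ←essential
  m46: 10111- ←essential
  m47: 10111- ←essential
  m49: -10001 ←essential
  m55: 110111 ←essential
  m61: 111101 ←essential
Essential: -10001, 0-01-0, 000011, 001010, 01-100, 100101, 101000, 10111-, 110111, 111101
Petrick residual → 010-01
Min cover (11 terms): bc'd'e'f + a'c'df' + a'b'c'd'ef + a'b'cd'ef' + a'bde'f' + a'bc'e'f + ab'c'de'f + ab'cd'e'f' + ab'cde + abc'def + abcde'f

11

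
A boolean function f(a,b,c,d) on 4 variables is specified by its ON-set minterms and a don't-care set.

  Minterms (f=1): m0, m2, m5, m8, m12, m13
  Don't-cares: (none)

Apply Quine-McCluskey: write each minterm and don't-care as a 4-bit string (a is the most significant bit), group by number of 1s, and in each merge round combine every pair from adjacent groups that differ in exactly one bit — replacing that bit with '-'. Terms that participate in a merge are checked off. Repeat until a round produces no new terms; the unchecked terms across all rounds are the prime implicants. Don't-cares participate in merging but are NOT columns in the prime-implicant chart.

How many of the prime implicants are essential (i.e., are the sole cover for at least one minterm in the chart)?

[col 0] 0000*, 0010*, 0101*, 1000*, 1100*, 1101*
[col 1] -000, -101, 00-0, 1-00, 110-
Prime implicants: -000, -101, 00-0, 1-00, 110-
PI chart (minterm → PIs covering it):
  0 | -000,00-0
  2 | 00-0  (sole → essential)
  5 | -101  (sole → essential)
  8 | -000,1-00
  12 | 1-00,110-
  13 | -101,110-
Essential prime implicants: -101, 00-0

2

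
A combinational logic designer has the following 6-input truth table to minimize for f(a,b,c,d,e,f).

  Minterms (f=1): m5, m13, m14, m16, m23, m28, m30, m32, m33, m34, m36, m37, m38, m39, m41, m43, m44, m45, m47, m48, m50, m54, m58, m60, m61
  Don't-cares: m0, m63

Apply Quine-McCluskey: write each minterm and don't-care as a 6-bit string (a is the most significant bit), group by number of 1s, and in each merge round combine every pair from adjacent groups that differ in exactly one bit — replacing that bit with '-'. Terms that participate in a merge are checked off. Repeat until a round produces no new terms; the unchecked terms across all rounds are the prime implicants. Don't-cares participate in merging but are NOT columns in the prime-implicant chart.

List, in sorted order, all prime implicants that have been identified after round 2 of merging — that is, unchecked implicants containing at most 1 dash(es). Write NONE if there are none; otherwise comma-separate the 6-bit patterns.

Round 0: 000000✓ 000101✓ 001101✓ 001110✓ 010000✓ 010111 011100✓ 011110✓ 100000✓ 100001✓ 100010✓ 100100✓ 100101✓ 100110✓ 100111✓ 101001✓ 101011✓ 101100✓ 101101✓ 101111✓ 110000✓ 110010✓ 110110✓ 111010✓ 111100✓ 111101✓ 111111✓
Round 1: -00000✓ -00101✓ -01101✓ -10000✓ -11100 0-0000✓ 0-1110 00-101✓ 0111-0 1-0000✓ 1-0010✓ 1-0110✓ 1-1100✓ 1-1101✓ 1-1111✓ 10-001✓ 10-100✓ 10-101✓ 10-111✓ 100-00✓ 100-01✓ 100-10✓ 1000-0✓ 10000-✓ 1001-0✓ 1001-1✓ 10010-✓ 10011-✓ 101-01✓ 101-11✓ 1010-1✓ 1011-1✓ 10110-✓ 11-010 110-10✓ 1100-0✓ 1111-1✓ 11110-✓
Round 2: --0000 -0-101 1-0-10 1-00-0 1-11-1 1-110- 10--01 10-1-1 10-10- 100--0 100-0- 1001-- 101--1
PIs = {--0000, -0-101, -11100, 0-1110, 010111, 0111-0, 1-0-10, 1-00-0, 1-11-1, 1-110-, 10--01, 10-1-1, 10-10-, 100--0, 100-0-, 1001--, 101--1, 11-010}

-11100, 0-1110, 010111, 0111-0, 11-010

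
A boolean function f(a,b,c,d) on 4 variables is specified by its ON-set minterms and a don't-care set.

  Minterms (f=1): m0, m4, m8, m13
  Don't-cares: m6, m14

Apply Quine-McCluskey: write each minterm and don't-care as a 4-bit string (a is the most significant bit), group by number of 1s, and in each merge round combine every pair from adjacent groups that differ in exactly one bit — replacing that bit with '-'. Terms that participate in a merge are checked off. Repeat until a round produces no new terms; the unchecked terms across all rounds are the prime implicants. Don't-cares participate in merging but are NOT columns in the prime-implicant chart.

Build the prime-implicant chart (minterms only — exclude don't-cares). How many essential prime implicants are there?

[col 0] 0000*, 0100*, 0110*, 1000*, 1101, 1110*
[col 1] -000, -110, 0-00, 01-0
Prime implicants: -000, -110, 0-00, 01-0, 1101
PI chart (minterm → PIs covering it):
  0 | -000,0-00
  4 | 0-00,01-0
  8 | -000  (sole → essential)
  13 | 1101  (sole → essential)
Essential prime implicants: -000, 1101

2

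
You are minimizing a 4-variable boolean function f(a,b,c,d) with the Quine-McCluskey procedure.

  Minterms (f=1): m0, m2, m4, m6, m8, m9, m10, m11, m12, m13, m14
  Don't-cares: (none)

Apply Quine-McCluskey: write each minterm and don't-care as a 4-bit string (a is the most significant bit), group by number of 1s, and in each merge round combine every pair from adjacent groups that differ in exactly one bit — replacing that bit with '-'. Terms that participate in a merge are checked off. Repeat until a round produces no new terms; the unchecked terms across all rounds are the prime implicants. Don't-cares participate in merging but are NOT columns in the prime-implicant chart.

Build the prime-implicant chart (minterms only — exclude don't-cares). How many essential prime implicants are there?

3

[col 0] 0000*, 0010*, 0100*, 0110*, 1000*, 1001*, 1010*, 1011*, 1100*, 1101*, 1110*
[col 1] -000*, -010*, -100*, -110*, 0-00*, 0-10*, 00-0*, 01-0*, 1-00*, 1-01*, 1-10*, 10-0*, 10-1*, 100-*, 101-*, 11-0*, 110-*
[col 2] --00*, --10*, -0-0*, -1-0*, 0--0*, 1--0*, 1-0-, 10--
[col 3] ---0
Prime implicants: ---0, 1-0-, 10--
PI chart (minterm → PIs covering it):
  0 | ---0  (sole → essential)
  2 | ---0  (sole → essential)
  4 | ---0  (sole → essential)
  6 | ---0  (sole → essential)
  8 | ---0,1-0-,10--
  9 | 1-0-,10--
  10 | ---0,10--
  11 | 10--  (sole → essential)
  12 | ---0,1-0-
  13 | 1-0-  (sole → essential)
  14 | ---0  (sole → essential)
Essential prime implicants: ---0, 1-0-, 10--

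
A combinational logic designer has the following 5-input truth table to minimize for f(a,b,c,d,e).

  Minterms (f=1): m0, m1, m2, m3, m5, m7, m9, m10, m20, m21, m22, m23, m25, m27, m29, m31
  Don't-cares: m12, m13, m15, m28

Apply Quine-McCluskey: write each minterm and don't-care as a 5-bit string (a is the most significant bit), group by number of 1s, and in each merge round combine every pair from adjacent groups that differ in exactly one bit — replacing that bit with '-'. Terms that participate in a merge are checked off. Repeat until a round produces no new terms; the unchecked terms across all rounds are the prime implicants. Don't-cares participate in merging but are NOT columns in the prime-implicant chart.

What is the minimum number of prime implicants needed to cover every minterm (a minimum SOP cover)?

6

[col 0] 00000*, 00001*, 00010*, 00011*, 00101*, 00111*, 01001*, 01010*, 01100*, 01101*, 01111*, 10100*, 10101*, 10110*, 10111*, 11001*, 11011*, 11100*, 11101*, 11111*
[col 1] -0101*, -0111*, -1001*, -1100*, -1101*, -1111*, 0-001*, 0-010, 0-101*, 0-111*, 00-01*, 00-11*, 000-0*, 000-1*, 0000-*, 0001-*, 001-1*, 01-01*, 011-1*, 0110-*, 1-100*, 1-101*, 1-111*, 101-0*, 101-1*, 1010-*, 1011-*, 11-01*, 11-11*, 110-1*, 111-1*, 1110-*
[col 2] --101*, --111*, -01-1*, -1-01, -11-1*, -110-, 0--01, 0-1-1*, 00--1, 000--, 1-1-1*, 1-10-, 101--, 11--1
[col 3] --1-1
Prime implicants: --1-1, -1-01, -110-, 0--01, 0-010, 00--1, 000--, 1-10-, 101--, 11--1
PI chart (minterm → PIs covering it):
  0 | 000--  (sole → essential)
  1 | 0--01,00--1,000--
  2 | 0-010,000--
  3 | 00--1,000--
  5 | --1-1,0--01,00--1
  7 | --1-1,00--1
  9 | -1-01,0--01
  10 | 0-010  (sole → essential)
  20 | 1-10-,101--
  21 | --1-1,1-10-,101--
  22 | 101--  (sole → essential)
  23 | --1-1,101--
  25 | -1-01,11--1
  27 | 11--1  (sole → essential)
  29 | --1-1,-1-01,-110-,1-10-,11--1
  31 | --1-1,11--1
Essential prime implicants: 0-010, 000--, 101--, 11--1
Petrick residual → --1-1, -1-01
Minimum SOP uses 6 PIs: ce + bd'e + a'c'de' + a'b'c' + ab'c + abe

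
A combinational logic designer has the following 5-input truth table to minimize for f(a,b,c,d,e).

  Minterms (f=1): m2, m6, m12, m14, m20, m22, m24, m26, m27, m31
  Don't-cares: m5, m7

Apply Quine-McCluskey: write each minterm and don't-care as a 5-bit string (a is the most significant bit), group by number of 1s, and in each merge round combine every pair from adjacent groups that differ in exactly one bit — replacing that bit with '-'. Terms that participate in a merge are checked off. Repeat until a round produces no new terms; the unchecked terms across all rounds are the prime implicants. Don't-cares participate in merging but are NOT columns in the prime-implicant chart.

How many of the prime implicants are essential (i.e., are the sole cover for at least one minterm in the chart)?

Round 0: 00010✓ 00101✓ 00110✓ 00111✓ 01100✓ 01110✓ 10100✓ 10110✓ 11000✓ 11010✓ 11011✓ 11111✓
Round 1: -0110 0-110 00-10 001-1 0011- 011-0 101-0 11-11 110-0 1101-
PIs = {-0110, 0-110, 00-10, 001-1, 0011-, 011-0, 101-0, 11-11, 110-0, 1101-}
Coverage chart:
  m2: 00-10 ←essential
  m6: -0110,0-110,00-10,0011-
  m12: 011-0 ←essential
  m14: 0-110,011-0
  m20: 101-0 ←essential
  m22: -0110,101-0
  m24: 110-0 ←essential
  m26: 110-0,1101-
  m27: 11-11,1101-
  m31: 11-11 ←essential
Essential: 00-10, 011-0, 101-0, 11-11, 110-0

5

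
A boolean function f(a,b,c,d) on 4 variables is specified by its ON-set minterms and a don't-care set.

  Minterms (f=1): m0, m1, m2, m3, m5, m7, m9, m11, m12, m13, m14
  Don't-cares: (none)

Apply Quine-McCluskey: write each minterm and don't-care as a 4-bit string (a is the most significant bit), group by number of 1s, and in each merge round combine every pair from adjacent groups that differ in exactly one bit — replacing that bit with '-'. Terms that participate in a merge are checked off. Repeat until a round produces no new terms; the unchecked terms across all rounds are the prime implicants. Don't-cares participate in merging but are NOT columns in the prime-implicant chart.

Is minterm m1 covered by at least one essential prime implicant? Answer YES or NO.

Round 0: 0000✓ 0001✓ 0010✓ 0011✓ 0101✓ 0111✓ 1001✓ 1011✓ 1100✓ 1101✓ 1110✓
Round 1: -001✓ -011✓ -101✓ 0-01✓ 0-11✓ 00-0✓ 00-1✓ 000-✓ 001-✓ 01-1✓ 1-01✓ 10-1✓ 11-0 110-
Round 2: --01 -0-1 0--1 00--
PIs = {--01, -0-1, 0--1, 00--, 11-0, 110-}
Coverage chart:
  m0: 00-- ←essential
  m1: --01,-0-1,0--1,00--
  m2: 00-- ←essential
  m3: -0-1,0--1,00--
  m5: --01,0--1
  m7: 0--1 ←essential
  m9: --01,-0-1
  m11: -0-1 ←essential
  m12: 11-0,110-
  m13: --01,110-
  m14: 11-0 ←essential
Essential: -0-1, 0--1, 00--, 11-0

YES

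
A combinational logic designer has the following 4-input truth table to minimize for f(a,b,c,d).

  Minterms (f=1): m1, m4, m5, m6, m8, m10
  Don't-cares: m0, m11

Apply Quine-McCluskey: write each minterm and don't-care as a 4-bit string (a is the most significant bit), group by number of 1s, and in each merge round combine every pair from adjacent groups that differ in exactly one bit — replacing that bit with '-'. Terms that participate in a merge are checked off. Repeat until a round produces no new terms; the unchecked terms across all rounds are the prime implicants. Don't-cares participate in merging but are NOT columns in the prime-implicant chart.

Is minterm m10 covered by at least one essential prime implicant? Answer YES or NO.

NO

Round 0: 0000✓ 0001✓ 0100✓ 0101✓ 0110✓ 1000✓ 1010✓ 1011✓
Round 1: -000 0-00✓ 0-01✓ 000-✓ 01-0 010-✓ 10-0 101-
Round 2: 0-0-
PIs = {-000, 0-0-, 01-0, 10-0, 101-}
Coverage chart:
  m1: 0-0- ←essential
  m4: 0-0-,01-0
  m5: 0-0- ←essential
  m6: 01-0 ←essential
  m8: -000,10-0
  m10: 10-0,101-
Essential: 0-0-, 01-0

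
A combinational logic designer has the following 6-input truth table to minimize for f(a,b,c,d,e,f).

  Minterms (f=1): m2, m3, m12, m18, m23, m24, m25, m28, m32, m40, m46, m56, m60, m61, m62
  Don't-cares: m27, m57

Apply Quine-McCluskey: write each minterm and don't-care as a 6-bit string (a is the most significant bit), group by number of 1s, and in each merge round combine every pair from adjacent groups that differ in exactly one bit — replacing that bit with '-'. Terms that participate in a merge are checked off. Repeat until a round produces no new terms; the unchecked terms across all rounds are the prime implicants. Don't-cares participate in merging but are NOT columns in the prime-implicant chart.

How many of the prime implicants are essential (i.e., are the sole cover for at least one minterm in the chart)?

[col 0] 000010*, 000011*, 001100*, 010010*, 010111, 011000*, 011001*, 011011*, 011100*, 100000*, 101000*, 101110*, 111000*, 111001*, 111100*, 111101*, 111110*
[col 1] -11000*, -11001*, -11100*, 0-0010, 0-1100, 00001-, 011-00*, 0110-1, 01100-*, 1-1000, 1-1110, 10-000, 111-00*, 111-01*, 11100-*, 1111-0, 11110-*
[col 2] -11-00, -1100-, 111-0-
Prime implicants: -11-00, -1100-, 0-0010, 0-1100, 00001-, 010111, 0110-1, 1-1000, 1-1110, 10-000, 111-0-, 1111-0
PI chart (minterm → PIs covering it):
  2 | 0-0010,00001-
  3 | 00001-  (sole → essential)
  12 | 0-1100  (sole → essential)
  18 | 0-0010  (sole → essential)
  23 | 010111  (sole → essential)
  24 | -11-00,-1100-
  25 | -1100-,0110-1
  28 | -11-00,0-1100
  32 | 10-000  (sole → essential)
  40 | 1-1000,10-000
  46 | 1-1110  (sole → essential)
  56 | -11-00,-1100-,1-1000,111-0-
  60 | -11-00,111-0-,1111-0
  61 | 111-0-  (sole → essential)
  62 | 1-1110,1111-0
Essential prime implicants: 0-0010, 0-1100, 00001-, 010111, 1-1110, 10-000, 111-0-

7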